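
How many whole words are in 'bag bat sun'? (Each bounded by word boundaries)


Word boundaries (\b) mark the start/end of each word.
Text: 'bag bat sun'
Splitting by whitespace:
  Word 1: 'bag'
  Word 2: 'bat'
  Word 3: 'sun'
Total whole words: 3

3


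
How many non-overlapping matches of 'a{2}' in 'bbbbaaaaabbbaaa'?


Pattern 'a{2}' matches exactly 2 consecutive a's (greedy, non-overlapping).
String: 'bbbbaaaaabbbaaa'
Scanning for runs of a's:
  Run at pos 4: 'aaaaa' (length 5) -> 2 match(es)
  Run at pos 12: 'aaa' (length 3) -> 1 match(es)
Matches found: ['aa', 'aa', 'aa']
Total: 3

3


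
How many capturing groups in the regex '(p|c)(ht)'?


To count capturing groups, count each '(' that starts a group.
Pattern: '(p|c)(ht)'
Walking through the pattern:
  Position 0: '(' -> group #1
  Position 5: '(' -> group #2
Total capturing groups: 2

2


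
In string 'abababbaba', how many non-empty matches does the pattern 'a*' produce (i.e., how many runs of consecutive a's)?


Pattern 'a*' matches zero or more a's. We want non-empty runs of consecutive a's.
String: 'abababbaba'
Walking through the string to find runs of a's:
  Run 1: positions 0-0 -> 'a'
  Run 2: positions 2-2 -> 'a'
  Run 3: positions 4-4 -> 'a'
  Run 4: positions 7-7 -> 'a'
  Run 5: positions 9-9 -> 'a'
Non-empty runs found: ['a', 'a', 'a', 'a', 'a']
Count: 5

5


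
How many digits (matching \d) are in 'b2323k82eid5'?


\d matches any digit 0-9.
Scanning 'b2323k82eid5':
  pos 1: '2' -> DIGIT
  pos 2: '3' -> DIGIT
  pos 3: '2' -> DIGIT
  pos 4: '3' -> DIGIT
  pos 6: '8' -> DIGIT
  pos 7: '2' -> DIGIT
  pos 11: '5' -> DIGIT
Digits found: ['2', '3', '2', '3', '8', '2', '5']
Total: 7

7


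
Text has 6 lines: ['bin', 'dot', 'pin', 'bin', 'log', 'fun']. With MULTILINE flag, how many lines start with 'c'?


With MULTILINE flag, ^ matches the start of each line.
Lines: ['bin', 'dot', 'pin', 'bin', 'log', 'fun']
Checking which lines start with 'c':
  Line 1: 'bin' -> no
  Line 2: 'dot' -> no
  Line 3: 'pin' -> no
  Line 4: 'bin' -> no
  Line 5: 'log' -> no
  Line 6: 'fun' -> no
Matching lines: []
Count: 0

0


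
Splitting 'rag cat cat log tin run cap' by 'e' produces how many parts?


Splitting by 'e' breaks the string at each occurrence of the separator.
Text: 'rag cat cat log tin run cap'
Parts after split:
  Part 1: 'rag cat cat log tin run cap'
Total parts: 1

1


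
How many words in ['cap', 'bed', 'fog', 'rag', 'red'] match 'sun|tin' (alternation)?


Alternation 'sun|tin' matches either 'sun' or 'tin'.
Checking each word:
  'cap' -> no
  'bed' -> no
  'fog' -> no
  'rag' -> no
  'red' -> no
Matches: []
Count: 0

0


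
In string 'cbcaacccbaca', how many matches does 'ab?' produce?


Pattern 'ab?' matches 'a' optionally followed by 'b'.
String: 'cbcaacccbaca'
Scanning left to right for 'a' then checking next char:
  Match 1: 'a' (a not followed by b)
  Match 2: 'a' (a not followed by b)
  Match 3: 'a' (a not followed by b)
  Match 4: 'a' (a not followed by b)
Total matches: 4

4


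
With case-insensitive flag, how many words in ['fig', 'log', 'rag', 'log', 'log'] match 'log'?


Case-insensitive matching: compare each word's lowercase form to 'log'.
  'fig' -> lower='fig' -> no
  'log' -> lower='log' -> MATCH
  'rag' -> lower='rag' -> no
  'log' -> lower='log' -> MATCH
  'log' -> lower='log' -> MATCH
Matches: ['log', 'log', 'log']
Count: 3

3


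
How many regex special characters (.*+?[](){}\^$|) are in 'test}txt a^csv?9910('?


Regex special characters are: . * + ? [ ] ( ) { } \ ^ $ |
Scanning 'test}txt a^csv?9910(':
  pos 4: '}' -> SPECIAL
  pos 10: '^' -> SPECIAL
  pos 14: '?' -> SPECIAL
  pos 19: '(' -> SPECIAL
Special chars found: ['}', '^', '?', '(']
Total: 4

4


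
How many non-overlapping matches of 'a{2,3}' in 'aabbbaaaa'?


Pattern 'a{2,3}' matches between 2 and 3 consecutive a's (greedy).
String: 'aabbbaaaa'
Finding runs of a's and applying greedy matching:
  Run at pos 0: 'aa' (length 2)
  Run at pos 5: 'aaaa' (length 4)
Matches: ['aa', 'aaa']
Count: 2

2


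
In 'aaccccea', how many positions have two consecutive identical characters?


Looking for consecutive identical characters in 'aaccccea':
  pos 0-1: 'a' vs 'a' -> MATCH ('aa')
  pos 1-2: 'a' vs 'c' -> different
  pos 2-3: 'c' vs 'c' -> MATCH ('cc')
  pos 3-4: 'c' vs 'c' -> MATCH ('cc')
  pos 4-5: 'c' vs 'c' -> MATCH ('cc')
  pos 5-6: 'c' vs 'e' -> different
  pos 6-7: 'e' vs 'a' -> different
Consecutive identical pairs: ['aa', 'cc', 'cc', 'cc']
Count: 4

4


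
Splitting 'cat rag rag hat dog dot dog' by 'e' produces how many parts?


Splitting by 'e' breaks the string at each occurrence of the separator.
Text: 'cat rag rag hat dog dot dog'
Parts after split:
  Part 1: 'cat rag rag hat dog dot dog'
Total parts: 1

1


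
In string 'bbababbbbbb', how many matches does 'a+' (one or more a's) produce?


Pattern 'a+' matches one or more consecutive a's.
String: 'bbababbbbbb'
Scanning for runs of a:
  Match 1: 'a' (length 1)
  Match 2: 'a' (length 1)
Total matches: 2

2


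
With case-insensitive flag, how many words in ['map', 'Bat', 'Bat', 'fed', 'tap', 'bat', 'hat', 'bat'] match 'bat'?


Case-insensitive matching: compare each word's lowercase form to 'bat'.
  'map' -> lower='map' -> no
  'Bat' -> lower='bat' -> MATCH
  'Bat' -> lower='bat' -> MATCH
  'fed' -> lower='fed' -> no
  'tap' -> lower='tap' -> no
  'bat' -> lower='bat' -> MATCH
  'hat' -> lower='hat' -> no
  'bat' -> lower='bat' -> MATCH
Matches: ['Bat', 'Bat', 'bat', 'bat']
Count: 4

4


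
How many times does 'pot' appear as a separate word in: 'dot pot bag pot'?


Scanning each word for exact match 'pot':
  Word 1: 'dot' -> no
  Word 2: 'pot' -> MATCH
  Word 3: 'bag' -> no
  Word 4: 'pot' -> MATCH
Total matches: 2

2


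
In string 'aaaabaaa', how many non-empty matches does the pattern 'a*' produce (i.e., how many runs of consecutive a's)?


Pattern 'a*' matches zero or more a's. We want non-empty runs of consecutive a's.
String: 'aaaabaaa'
Walking through the string to find runs of a's:
  Run 1: positions 0-3 -> 'aaaa'
  Run 2: positions 5-7 -> 'aaa'
Non-empty runs found: ['aaaa', 'aaa']
Count: 2

2


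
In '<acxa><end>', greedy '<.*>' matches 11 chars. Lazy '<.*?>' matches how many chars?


Greedy '<.*>' tries to match as MUCH as possible.
Lazy '<.*?>' tries to match as LITTLE as possible.

String: '<acxa><end>'
Greedy '<.*>' starts at first '<' and extends to the LAST '>': '<acxa><end>' (11 chars)
Lazy '<.*?>' starts at first '<' and stops at the FIRST '>': '<acxa>' (6 chars)

6


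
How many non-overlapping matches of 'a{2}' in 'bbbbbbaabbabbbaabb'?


Pattern 'a{2}' matches exactly 2 consecutive a's (greedy, non-overlapping).
String: 'bbbbbbaabbabbbaabb'
Scanning for runs of a's:
  Run at pos 6: 'aa' (length 2) -> 1 match(es)
  Run at pos 10: 'a' (length 1) -> 0 match(es)
  Run at pos 14: 'aa' (length 2) -> 1 match(es)
Matches found: ['aa', 'aa']
Total: 2

2


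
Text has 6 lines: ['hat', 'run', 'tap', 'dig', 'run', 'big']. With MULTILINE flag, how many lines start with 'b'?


With MULTILINE flag, ^ matches the start of each line.
Lines: ['hat', 'run', 'tap', 'dig', 'run', 'big']
Checking which lines start with 'b':
  Line 1: 'hat' -> no
  Line 2: 'run' -> no
  Line 3: 'tap' -> no
  Line 4: 'dig' -> no
  Line 5: 'run' -> no
  Line 6: 'big' -> MATCH
Matching lines: ['big']
Count: 1

1


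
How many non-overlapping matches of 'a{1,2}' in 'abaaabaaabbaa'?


Pattern 'a{1,2}' matches between 1 and 2 consecutive a's (greedy).
String: 'abaaabaaabbaa'
Finding runs of a's and applying greedy matching:
  Run at pos 0: 'a' (length 1)
  Run at pos 2: 'aaa' (length 3)
  Run at pos 6: 'aaa' (length 3)
  Run at pos 11: 'aa' (length 2)
Matches: ['a', 'aa', 'a', 'aa', 'a', 'aa']
Count: 6

6


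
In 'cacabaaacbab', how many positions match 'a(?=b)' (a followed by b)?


Lookahead 'a(?=b)' matches 'a' only when followed by 'b'.
String: 'cacabaaacbab'
Checking each position where char is 'a':
  pos 1: 'a' -> no (next='c')
  pos 3: 'a' -> MATCH (next='b')
  pos 5: 'a' -> no (next='a')
  pos 6: 'a' -> no (next='a')
  pos 7: 'a' -> no (next='c')
  pos 10: 'a' -> MATCH (next='b')
Matching positions: [3, 10]
Count: 2

2


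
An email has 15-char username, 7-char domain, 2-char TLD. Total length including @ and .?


An email address has format: username@domain.tld
Username length: 15
'@' character: 1
Domain length: 7
'.' character: 1
TLD length: 2
Total = 15 + 1 + 7 + 1 + 2 = 26

26


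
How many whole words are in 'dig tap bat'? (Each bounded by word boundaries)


Word boundaries (\b) mark the start/end of each word.
Text: 'dig tap bat'
Splitting by whitespace:
  Word 1: 'dig'
  Word 2: 'tap'
  Word 3: 'bat'
Total whole words: 3

3


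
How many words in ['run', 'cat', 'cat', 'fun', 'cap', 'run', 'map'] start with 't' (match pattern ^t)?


Pattern ^t anchors to start of word. Check which words begin with 't':
  'run' -> no
  'cat' -> no
  'cat' -> no
  'fun' -> no
  'cap' -> no
  'run' -> no
  'map' -> no
Matching words: []
Count: 0

0


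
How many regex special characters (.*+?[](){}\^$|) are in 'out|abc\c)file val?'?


Regex special characters are: . * + ? [ ] ( ) { } \ ^ $ |
Scanning 'out|abc\c)file val?':
  pos 3: '|' -> SPECIAL
  pos 7: '\' -> SPECIAL
  pos 9: ')' -> SPECIAL
  pos 18: '?' -> SPECIAL
Special chars found: ['|', '\\', ')', '?']
Total: 4

4


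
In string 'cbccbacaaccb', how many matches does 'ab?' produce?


Pattern 'ab?' matches 'a' optionally followed by 'b'.
String: 'cbccbacaaccb'
Scanning left to right for 'a' then checking next char:
  Match 1: 'a' (a not followed by b)
  Match 2: 'a' (a not followed by b)
  Match 3: 'a' (a not followed by b)
Total matches: 3

3


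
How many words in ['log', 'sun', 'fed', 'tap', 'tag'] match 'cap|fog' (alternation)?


Alternation 'cap|fog' matches either 'cap' or 'fog'.
Checking each word:
  'log' -> no
  'sun' -> no
  'fed' -> no
  'tap' -> no
  'tag' -> no
Matches: []
Count: 0

0


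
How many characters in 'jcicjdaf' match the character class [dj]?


Character class [dj] matches any of: {d, j}
Scanning string 'jcicjdaf' character by character:
  pos 0: 'j' -> MATCH
  pos 1: 'c' -> no
  pos 2: 'i' -> no
  pos 3: 'c' -> no
  pos 4: 'j' -> MATCH
  pos 5: 'd' -> MATCH
  pos 6: 'a' -> no
  pos 7: 'f' -> no
Total matches: 3

3


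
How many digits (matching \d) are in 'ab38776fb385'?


\d matches any digit 0-9.
Scanning 'ab38776fb385':
  pos 2: '3' -> DIGIT
  pos 3: '8' -> DIGIT
  pos 4: '7' -> DIGIT
  pos 5: '7' -> DIGIT
  pos 6: '6' -> DIGIT
  pos 9: '3' -> DIGIT
  pos 10: '8' -> DIGIT
  pos 11: '5' -> DIGIT
Digits found: ['3', '8', '7', '7', '6', '3', '8', '5']
Total: 8

8


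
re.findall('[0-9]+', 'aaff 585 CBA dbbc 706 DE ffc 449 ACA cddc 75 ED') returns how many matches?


Pattern '[0-9]+' finds one or more digits.
Text: 'aaff 585 CBA dbbc 706 DE ffc 449 ACA cddc 75 ED'
Scanning for matches:
  Match 1: '585'
  Match 2: '706'
  Match 3: '449'
  Match 4: '75'
Total matches: 4

4


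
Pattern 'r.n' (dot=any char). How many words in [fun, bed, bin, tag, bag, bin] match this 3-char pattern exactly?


Pattern 'r.n' means: starts with 'r', any single char, ends with 'n'.
Checking each word (must be exactly 3 chars):
  'fun' (len=3): no
  'bed' (len=3): no
  'bin' (len=3): no
  'tag' (len=3): no
  'bag' (len=3): no
  'bin' (len=3): no
Matching words: []
Total: 0

0


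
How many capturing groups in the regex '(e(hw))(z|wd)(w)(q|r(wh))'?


To count capturing groups, count each '(' that starts a group.
Pattern: '(e(hw))(z|wd)(w)(q|r(wh))'
Walking through the pattern:
  Position 0: '(' -> group #1
  Position 2: '(' -> group #2
  Position 7: '(' -> group #3
  Position 13: '(' -> group #4
  Position 16: '(' -> group #5
  Position 20: '(' -> group #6
Total capturing groups: 6

6


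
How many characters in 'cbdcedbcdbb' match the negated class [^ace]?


Negated class [^ace] matches any char NOT in {a, c, e}
Scanning 'cbdcedbcdbb':
  pos 0: 'c' -> no (excluded)
  pos 1: 'b' -> MATCH
  pos 2: 'd' -> MATCH
  pos 3: 'c' -> no (excluded)
  pos 4: 'e' -> no (excluded)
  pos 5: 'd' -> MATCH
  pos 6: 'b' -> MATCH
  pos 7: 'c' -> no (excluded)
  pos 8: 'd' -> MATCH
  pos 9: 'b' -> MATCH
  pos 10: 'b' -> MATCH
Total matches: 7

7


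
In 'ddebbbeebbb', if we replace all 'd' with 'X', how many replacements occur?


re.sub('d', 'X', text) replaces every occurrence of 'd' with 'X'.
Text: 'ddebbbeebbb'
Scanning for 'd':
  pos 0: 'd' -> replacement #1
  pos 1: 'd' -> replacement #2
Total replacements: 2

2


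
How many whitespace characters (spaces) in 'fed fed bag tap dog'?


\s matches whitespace characters (spaces, tabs, etc.).
Text: 'fed fed bag tap dog'
This text has 5 words separated by spaces.
Number of spaces = number of words - 1 = 5 - 1 = 4

4


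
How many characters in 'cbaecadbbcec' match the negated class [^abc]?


Negated class [^abc] matches any char NOT in {a, b, c}
Scanning 'cbaecadbbcec':
  pos 0: 'c' -> no (excluded)
  pos 1: 'b' -> no (excluded)
  pos 2: 'a' -> no (excluded)
  pos 3: 'e' -> MATCH
  pos 4: 'c' -> no (excluded)
  pos 5: 'a' -> no (excluded)
  pos 6: 'd' -> MATCH
  pos 7: 'b' -> no (excluded)
  pos 8: 'b' -> no (excluded)
  pos 9: 'c' -> no (excluded)
  pos 10: 'e' -> MATCH
  pos 11: 'c' -> no (excluded)
Total matches: 3

3


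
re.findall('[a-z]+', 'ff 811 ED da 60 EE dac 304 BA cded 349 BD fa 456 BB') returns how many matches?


Pattern '[a-z]+' finds one or more lowercase letters.
Text: 'ff 811 ED da 60 EE dac 304 BA cded 349 BD fa 456 BB'
Scanning for matches:
  Match 1: 'ff'
  Match 2: 'da'
  Match 3: 'dac'
  Match 4: 'cded'
  Match 5: 'fa'
Total matches: 5

5


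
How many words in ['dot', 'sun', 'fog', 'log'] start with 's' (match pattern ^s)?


Pattern ^s anchors to start of word. Check which words begin with 's':
  'dot' -> no
  'sun' -> MATCH (starts with 's')
  'fog' -> no
  'log' -> no
Matching words: ['sun']
Count: 1

1


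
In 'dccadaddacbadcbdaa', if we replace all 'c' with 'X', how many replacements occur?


re.sub('c', 'X', text) replaces every occurrence of 'c' with 'X'.
Text: 'dccadaddacbadcbdaa'
Scanning for 'c':
  pos 1: 'c' -> replacement #1
  pos 2: 'c' -> replacement #2
  pos 9: 'c' -> replacement #3
  pos 13: 'c' -> replacement #4
Total replacements: 4

4


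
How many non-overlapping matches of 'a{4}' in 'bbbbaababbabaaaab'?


Pattern 'a{4}' matches exactly 4 consecutive a's (greedy, non-overlapping).
String: 'bbbbaababbabaaaab'
Scanning for runs of a's:
  Run at pos 4: 'aa' (length 2) -> 0 match(es)
  Run at pos 7: 'a' (length 1) -> 0 match(es)
  Run at pos 10: 'a' (length 1) -> 0 match(es)
  Run at pos 12: 'aaaa' (length 4) -> 1 match(es)
Matches found: ['aaaa']
Total: 1

1


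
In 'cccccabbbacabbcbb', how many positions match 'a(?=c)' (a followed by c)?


Lookahead 'a(?=c)' matches 'a' only when followed by 'c'.
String: 'cccccabbbacabbcbb'
Checking each position where char is 'a':
  pos 5: 'a' -> no (next='b')
  pos 9: 'a' -> MATCH (next='c')
  pos 11: 'a' -> no (next='b')
Matching positions: [9]
Count: 1

1


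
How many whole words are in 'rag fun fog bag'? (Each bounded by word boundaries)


Word boundaries (\b) mark the start/end of each word.
Text: 'rag fun fog bag'
Splitting by whitespace:
  Word 1: 'rag'
  Word 2: 'fun'
  Word 3: 'fog'
  Word 4: 'bag'
Total whole words: 4

4


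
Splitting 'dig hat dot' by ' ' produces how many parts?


Splitting by ' ' breaks the string at each occurrence of the separator.
Text: 'dig hat dot'
Parts after split:
  Part 1: 'dig'
  Part 2: 'hat'
  Part 3: 'dot'
Total parts: 3

3


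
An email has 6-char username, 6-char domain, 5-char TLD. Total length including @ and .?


An email address has format: username@domain.tld
Username length: 6
'@' character: 1
Domain length: 6
'.' character: 1
TLD length: 5
Total = 6 + 1 + 6 + 1 + 5 = 19

19


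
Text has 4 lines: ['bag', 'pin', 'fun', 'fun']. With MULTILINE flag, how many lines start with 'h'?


With MULTILINE flag, ^ matches the start of each line.
Lines: ['bag', 'pin', 'fun', 'fun']
Checking which lines start with 'h':
  Line 1: 'bag' -> no
  Line 2: 'pin' -> no
  Line 3: 'fun' -> no
  Line 4: 'fun' -> no
Matching lines: []
Count: 0

0


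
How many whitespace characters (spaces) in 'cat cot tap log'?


\s matches whitespace characters (spaces, tabs, etc.).
Text: 'cat cot tap log'
This text has 4 words separated by spaces.
Number of spaces = number of words - 1 = 4 - 1 = 3

3


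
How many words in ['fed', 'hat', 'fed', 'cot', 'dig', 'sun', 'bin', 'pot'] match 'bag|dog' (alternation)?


Alternation 'bag|dog' matches either 'bag' or 'dog'.
Checking each word:
  'fed' -> no
  'hat' -> no
  'fed' -> no
  'cot' -> no
  'dig' -> no
  'sun' -> no
  'bin' -> no
  'pot' -> no
Matches: []
Count: 0

0


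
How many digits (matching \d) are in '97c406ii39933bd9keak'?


\d matches any digit 0-9.
Scanning '97c406ii39933bd9keak':
  pos 0: '9' -> DIGIT
  pos 1: '7' -> DIGIT
  pos 3: '4' -> DIGIT
  pos 4: '0' -> DIGIT
  pos 5: '6' -> DIGIT
  pos 8: '3' -> DIGIT
  pos 9: '9' -> DIGIT
  pos 10: '9' -> DIGIT
  pos 11: '3' -> DIGIT
  pos 12: '3' -> DIGIT
  pos 15: '9' -> DIGIT
Digits found: ['9', '7', '4', '0', '6', '3', '9', '9', '3', '3', '9']
Total: 11

11


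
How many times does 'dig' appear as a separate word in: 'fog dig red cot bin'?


Scanning each word for exact match 'dig':
  Word 1: 'fog' -> no
  Word 2: 'dig' -> MATCH
  Word 3: 'red' -> no
  Word 4: 'cot' -> no
  Word 5: 'bin' -> no
Total matches: 1

1


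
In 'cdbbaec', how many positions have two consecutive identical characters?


Looking for consecutive identical characters in 'cdbbaec':
  pos 0-1: 'c' vs 'd' -> different
  pos 1-2: 'd' vs 'b' -> different
  pos 2-3: 'b' vs 'b' -> MATCH ('bb')
  pos 3-4: 'b' vs 'a' -> different
  pos 4-5: 'a' vs 'e' -> different
  pos 5-6: 'e' vs 'c' -> different
Consecutive identical pairs: ['bb']
Count: 1

1


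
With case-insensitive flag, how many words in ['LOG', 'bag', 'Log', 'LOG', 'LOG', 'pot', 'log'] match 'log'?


Case-insensitive matching: compare each word's lowercase form to 'log'.
  'LOG' -> lower='log' -> MATCH
  'bag' -> lower='bag' -> no
  'Log' -> lower='log' -> MATCH
  'LOG' -> lower='log' -> MATCH
  'LOG' -> lower='log' -> MATCH
  'pot' -> lower='pot' -> no
  'log' -> lower='log' -> MATCH
Matches: ['LOG', 'Log', 'LOG', 'LOG', 'log']
Count: 5

5


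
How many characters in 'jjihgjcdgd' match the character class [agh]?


Character class [agh] matches any of: {a, g, h}
Scanning string 'jjihgjcdgd' character by character:
  pos 0: 'j' -> no
  pos 1: 'j' -> no
  pos 2: 'i' -> no
  pos 3: 'h' -> MATCH
  pos 4: 'g' -> MATCH
  pos 5: 'j' -> no
  pos 6: 'c' -> no
  pos 7: 'd' -> no
  pos 8: 'g' -> MATCH
  pos 9: 'd' -> no
Total matches: 3

3


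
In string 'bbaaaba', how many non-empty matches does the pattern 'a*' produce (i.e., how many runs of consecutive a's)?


Pattern 'a*' matches zero or more a's. We want non-empty runs of consecutive a's.
String: 'bbaaaba'
Walking through the string to find runs of a's:
  Run 1: positions 2-4 -> 'aaa'
  Run 2: positions 6-6 -> 'a'
Non-empty runs found: ['aaa', 'a']
Count: 2

2


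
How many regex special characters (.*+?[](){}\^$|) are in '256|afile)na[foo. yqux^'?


Regex special characters are: . * + ? [ ] ( ) { } \ ^ $ |
Scanning '256|afile)na[foo. yqux^':
  pos 3: '|' -> SPECIAL
  pos 9: ')' -> SPECIAL
  pos 12: '[' -> SPECIAL
  pos 16: '.' -> SPECIAL
  pos 22: '^' -> SPECIAL
Special chars found: ['|', ')', '[', '.', '^']
Total: 5

5


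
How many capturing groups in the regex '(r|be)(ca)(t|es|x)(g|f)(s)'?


To count capturing groups, count each '(' that starts a group.
Pattern: '(r|be)(ca)(t|es|x)(g|f)(s)'
Walking through the pattern:
  Position 0: '(' -> group #1
  Position 6: '(' -> group #2
  Position 10: '(' -> group #3
  Position 18: '(' -> group #4
  Position 23: '(' -> group #5
Total capturing groups: 5

5


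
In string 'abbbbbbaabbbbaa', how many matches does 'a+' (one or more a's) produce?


Pattern 'a+' matches one or more consecutive a's.
String: 'abbbbbbaabbbbaa'
Scanning for runs of a:
  Match 1: 'a' (length 1)
  Match 2: 'aa' (length 2)
  Match 3: 'aa' (length 2)
Total matches: 3

3


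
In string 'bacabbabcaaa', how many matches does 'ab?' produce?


Pattern 'ab?' matches 'a' optionally followed by 'b'.
String: 'bacabbabcaaa'
Scanning left to right for 'a' then checking next char:
  Match 1: 'a' (a not followed by b)
  Match 2: 'ab' (a followed by b)
  Match 3: 'ab' (a followed by b)
  Match 4: 'a' (a not followed by b)
  Match 5: 'a' (a not followed by b)
  Match 6: 'a' (a not followed by b)
Total matches: 6

6


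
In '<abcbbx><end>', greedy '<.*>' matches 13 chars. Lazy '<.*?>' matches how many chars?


Greedy '<.*>' tries to match as MUCH as possible.
Lazy '<.*?>' tries to match as LITTLE as possible.

String: '<abcbbx><end>'
Greedy '<.*>' starts at first '<' and extends to the LAST '>': '<abcbbx><end>' (13 chars)
Lazy '<.*?>' starts at first '<' and stops at the FIRST '>': '<abcbbx>' (8 chars)

8


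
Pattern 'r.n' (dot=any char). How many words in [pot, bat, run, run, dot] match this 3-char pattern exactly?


Pattern 'r.n' means: starts with 'r', any single char, ends with 'n'.
Checking each word (must be exactly 3 chars):
  'pot' (len=3): no
  'bat' (len=3): no
  'run' (len=3): MATCH
  'run' (len=3): MATCH
  'dot' (len=3): no
Matching words: ['run', 'run']
Total: 2

2


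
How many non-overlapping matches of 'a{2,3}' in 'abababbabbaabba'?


Pattern 'a{2,3}' matches between 2 and 3 consecutive a's (greedy).
String: 'abababbabbaabba'
Finding runs of a's and applying greedy matching:
  Run at pos 0: 'a' (length 1)
  Run at pos 2: 'a' (length 1)
  Run at pos 4: 'a' (length 1)
  Run at pos 7: 'a' (length 1)
  Run at pos 10: 'aa' (length 2)
  Run at pos 14: 'a' (length 1)
Matches: ['aa']
Count: 1

1


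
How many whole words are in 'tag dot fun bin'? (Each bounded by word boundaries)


Word boundaries (\b) mark the start/end of each word.
Text: 'tag dot fun bin'
Splitting by whitespace:
  Word 1: 'tag'
  Word 2: 'dot'
  Word 3: 'fun'
  Word 4: 'bin'
Total whole words: 4

4


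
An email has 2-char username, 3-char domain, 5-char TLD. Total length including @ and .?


An email address has format: username@domain.tld
Username length: 2
'@' character: 1
Domain length: 3
'.' character: 1
TLD length: 5
Total = 2 + 1 + 3 + 1 + 5 = 12

12


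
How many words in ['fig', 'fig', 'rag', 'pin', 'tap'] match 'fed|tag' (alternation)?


Alternation 'fed|tag' matches either 'fed' or 'tag'.
Checking each word:
  'fig' -> no
  'fig' -> no
  'rag' -> no
  'pin' -> no
  'tap' -> no
Matches: []
Count: 0

0


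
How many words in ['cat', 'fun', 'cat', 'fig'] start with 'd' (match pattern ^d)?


Pattern ^d anchors to start of word. Check which words begin with 'd':
  'cat' -> no
  'fun' -> no
  'cat' -> no
  'fig' -> no
Matching words: []
Count: 0

0


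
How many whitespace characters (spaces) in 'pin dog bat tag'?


\s matches whitespace characters (spaces, tabs, etc.).
Text: 'pin dog bat tag'
This text has 4 words separated by spaces.
Number of spaces = number of words - 1 = 4 - 1 = 3

3


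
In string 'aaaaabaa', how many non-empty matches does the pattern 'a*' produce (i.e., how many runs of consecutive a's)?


Pattern 'a*' matches zero or more a's. We want non-empty runs of consecutive a's.
String: 'aaaaabaa'
Walking through the string to find runs of a's:
  Run 1: positions 0-4 -> 'aaaaa'
  Run 2: positions 6-7 -> 'aa'
Non-empty runs found: ['aaaaa', 'aa']
Count: 2

2


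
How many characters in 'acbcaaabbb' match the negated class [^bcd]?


Negated class [^bcd] matches any char NOT in {b, c, d}
Scanning 'acbcaaabbb':
  pos 0: 'a' -> MATCH
  pos 1: 'c' -> no (excluded)
  pos 2: 'b' -> no (excluded)
  pos 3: 'c' -> no (excluded)
  pos 4: 'a' -> MATCH
  pos 5: 'a' -> MATCH
  pos 6: 'a' -> MATCH
  pos 7: 'b' -> no (excluded)
  pos 8: 'b' -> no (excluded)
  pos 9: 'b' -> no (excluded)
Total matches: 4

4


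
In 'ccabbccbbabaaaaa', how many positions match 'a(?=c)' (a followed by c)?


Lookahead 'a(?=c)' matches 'a' only when followed by 'c'.
String: 'ccabbccbbabaaaaa'
Checking each position where char is 'a':
  pos 2: 'a' -> no (next='b')
  pos 9: 'a' -> no (next='b')
  pos 11: 'a' -> no (next='a')
  pos 12: 'a' -> no (next='a')
  pos 13: 'a' -> no (next='a')
  pos 14: 'a' -> no (next='a')
Matching positions: []
Count: 0

0


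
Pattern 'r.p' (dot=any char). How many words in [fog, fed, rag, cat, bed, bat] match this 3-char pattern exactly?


Pattern 'r.p' means: starts with 'r', any single char, ends with 'p'.
Checking each word (must be exactly 3 chars):
  'fog' (len=3): no
  'fed' (len=3): no
  'rag' (len=3): no
  'cat' (len=3): no
  'bed' (len=3): no
  'bat' (len=3): no
Matching words: []
Total: 0

0


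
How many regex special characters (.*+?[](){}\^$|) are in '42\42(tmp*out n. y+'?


Regex special characters are: . * + ? [ ] ( ) { } \ ^ $ |
Scanning '42\42(tmp*out n. y+':
  pos 2: '\' -> SPECIAL
  pos 5: '(' -> SPECIAL
  pos 9: '*' -> SPECIAL
  pos 15: '.' -> SPECIAL
  pos 18: '+' -> SPECIAL
Special chars found: ['\\', '(', '*', '.', '+']
Total: 5

5


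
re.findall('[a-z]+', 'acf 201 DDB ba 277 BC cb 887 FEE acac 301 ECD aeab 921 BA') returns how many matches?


Pattern '[a-z]+' finds one or more lowercase letters.
Text: 'acf 201 DDB ba 277 BC cb 887 FEE acac 301 ECD aeab 921 BA'
Scanning for matches:
  Match 1: 'acf'
  Match 2: 'ba'
  Match 3: 'cb'
  Match 4: 'acac'
  Match 5: 'aeab'
Total matches: 5

5


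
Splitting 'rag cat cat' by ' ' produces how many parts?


Splitting by ' ' breaks the string at each occurrence of the separator.
Text: 'rag cat cat'
Parts after split:
  Part 1: 'rag'
  Part 2: 'cat'
  Part 3: 'cat'
Total parts: 3

3


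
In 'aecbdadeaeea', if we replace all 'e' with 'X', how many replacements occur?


re.sub('e', 'X', text) replaces every occurrence of 'e' with 'X'.
Text: 'aecbdadeaeea'
Scanning for 'e':
  pos 1: 'e' -> replacement #1
  pos 7: 'e' -> replacement #2
  pos 9: 'e' -> replacement #3
  pos 10: 'e' -> replacement #4
Total replacements: 4

4


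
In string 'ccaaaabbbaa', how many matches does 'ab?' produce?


Pattern 'ab?' matches 'a' optionally followed by 'b'.
String: 'ccaaaabbbaa'
Scanning left to right for 'a' then checking next char:
  Match 1: 'a' (a not followed by b)
  Match 2: 'a' (a not followed by b)
  Match 3: 'a' (a not followed by b)
  Match 4: 'ab' (a followed by b)
  Match 5: 'a' (a not followed by b)
  Match 6: 'a' (a not followed by b)
Total matches: 6

6


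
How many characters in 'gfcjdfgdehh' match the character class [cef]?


Character class [cef] matches any of: {c, e, f}
Scanning string 'gfcjdfgdehh' character by character:
  pos 0: 'g' -> no
  pos 1: 'f' -> MATCH
  pos 2: 'c' -> MATCH
  pos 3: 'j' -> no
  pos 4: 'd' -> no
  pos 5: 'f' -> MATCH
  pos 6: 'g' -> no
  pos 7: 'd' -> no
  pos 8: 'e' -> MATCH
  pos 9: 'h' -> no
  pos 10: 'h' -> no
Total matches: 4

4


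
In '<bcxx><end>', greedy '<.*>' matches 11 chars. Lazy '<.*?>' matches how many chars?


Greedy '<.*>' tries to match as MUCH as possible.
Lazy '<.*?>' tries to match as LITTLE as possible.

String: '<bcxx><end>'
Greedy '<.*>' starts at first '<' and extends to the LAST '>': '<bcxx><end>' (11 chars)
Lazy '<.*?>' starts at first '<' and stops at the FIRST '>': '<bcxx>' (6 chars)

6


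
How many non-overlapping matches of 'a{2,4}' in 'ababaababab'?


Pattern 'a{2,4}' matches between 2 and 4 consecutive a's (greedy).
String: 'ababaababab'
Finding runs of a's and applying greedy matching:
  Run at pos 0: 'a' (length 1)
  Run at pos 2: 'a' (length 1)
  Run at pos 4: 'aa' (length 2)
  Run at pos 7: 'a' (length 1)
  Run at pos 9: 'a' (length 1)
Matches: ['aa']
Count: 1

1


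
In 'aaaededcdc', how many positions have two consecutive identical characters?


Looking for consecutive identical characters in 'aaaededcdc':
  pos 0-1: 'a' vs 'a' -> MATCH ('aa')
  pos 1-2: 'a' vs 'a' -> MATCH ('aa')
  pos 2-3: 'a' vs 'e' -> different
  pos 3-4: 'e' vs 'd' -> different
  pos 4-5: 'd' vs 'e' -> different
  pos 5-6: 'e' vs 'd' -> different
  pos 6-7: 'd' vs 'c' -> different
  pos 7-8: 'c' vs 'd' -> different
  pos 8-9: 'd' vs 'c' -> different
Consecutive identical pairs: ['aa', 'aa']
Count: 2

2


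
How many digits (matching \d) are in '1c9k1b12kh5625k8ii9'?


\d matches any digit 0-9.
Scanning '1c9k1b12kh5625k8ii9':
  pos 0: '1' -> DIGIT
  pos 2: '9' -> DIGIT
  pos 4: '1' -> DIGIT
  pos 6: '1' -> DIGIT
  pos 7: '2' -> DIGIT
  pos 10: '5' -> DIGIT
  pos 11: '6' -> DIGIT
  pos 12: '2' -> DIGIT
  pos 13: '5' -> DIGIT
  pos 15: '8' -> DIGIT
  pos 18: '9' -> DIGIT
Digits found: ['1', '9', '1', '1', '2', '5', '6', '2', '5', '8', '9']
Total: 11

11


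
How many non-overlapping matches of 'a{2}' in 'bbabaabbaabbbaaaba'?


Pattern 'a{2}' matches exactly 2 consecutive a's (greedy, non-overlapping).
String: 'bbabaabbaabbbaaaba'
Scanning for runs of a's:
  Run at pos 2: 'a' (length 1) -> 0 match(es)
  Run at pos 4: 'aa' (length 2) -> 1 match(es)
  Run at pos 8: 'aa' (length 2) -> 1 match(es)
  Run at pos 13: 'aaa' (length 3) -> 1 match(es)
  Run at pos 17: 'a' (length 1) -> 0 match(es)
Matches found: ['aa', 'aa', 'aa']
Total: 3

3


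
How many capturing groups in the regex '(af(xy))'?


To count capturing groups, count each '(' that starts a group.
Pattern: '(af(xy))'
Walking through the pattern:
  Position 0: '(' -> group #1
  Position 3: '(' -> group #2
Total capturing groups: 2

2


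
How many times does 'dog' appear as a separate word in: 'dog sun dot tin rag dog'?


Scanning each word for exact match 'dog':
  Word 1: 'dog' -> MATCH
  Word 2: 'sun' -> no
  Word 3: 'dot' -> no
  Word 4: 'tin' -> no
  Word 5: 'rag' -> no
  Word 6: 'dog' -> MATCH
Total matches: 2

2


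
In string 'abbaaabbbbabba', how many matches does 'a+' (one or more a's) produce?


Pattern 'a+' matches one or more consecutive a's.
String: 'abbaaabbbbabba'
Scanning for runs of a:
  Match 1: 'a' (length 1)
  Match 2: 'aaa' (length 3)
  Match 3: 'a' (length 1)
  Match 4: 'a' (length 1)
Total matches: 4

4


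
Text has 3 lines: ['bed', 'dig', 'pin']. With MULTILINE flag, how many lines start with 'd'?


With MULTILINE flag, ^ matches the start of each line.
Lines: ['bed', 'dig', 'pin']
Checking which lines start with 'd':
  Line 1: 'bed' -> no
  Line 2: 'dig' -> MATCH
  Line 3: 'pin' -> no
Matching lines: ['dig']
Count: 1

1


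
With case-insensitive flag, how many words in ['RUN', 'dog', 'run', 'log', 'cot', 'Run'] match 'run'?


Case-insensitive matching: compare each word's lowercase form to 'run'.
  'RUN' -> lower='run' -> MATCH
  'dog' -> lower='dog' -> no
  'run' -> lower='run' -> MATCH
  'log' -> lower='log' -> no
  'cot' -> lower='cot' -> no
  'Run' -> lower='run' -> MATCH
Matches: ['RUN', 'run', 'Run']
Count: 3

3


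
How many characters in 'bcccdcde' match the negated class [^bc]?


Negated class [^bc] matches any char NOT in {b, c}
Scanning 'bcccdcde':
  pos 0: 'b' -> no (excluded)
  pos 1: 'c' -> no (excluded)
  pos 2: 'c' -> no (excluded)
  pos 3: 'c' -> no (excluded)
  pos 4: 'd' -> MATCH
  pos 5: 'c' -> no (excluded)
  pos 6: 'd' -> MATCH
  pos 7: 'e' -> MATCH
Total matches: 3

3


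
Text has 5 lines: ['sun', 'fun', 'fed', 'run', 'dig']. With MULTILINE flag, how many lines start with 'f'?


With MULTILINE flag, ^ matches the start of each line.
Lines: ['sun', 'fun', 'fed', 'run', 'dig']
Checking which lines start with 'f':
  Line 1: 'sun' -> no
  Line 2: 'fun' -> MATCH
  Line 3: 'fed' -> MATCH
  Line 4: 'run' -> no
  Line 5: 'dig' -> no
Matching lines: ['fun', 'fed']
Count: 2

2


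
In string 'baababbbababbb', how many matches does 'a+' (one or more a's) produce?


Pattern 'a+' matches one or more consecutive a's.
String: 'baababbbababbb'
Scanning for runs of a:
  Match 1: 'aa' (length 2)
  Match 2: 'a' (length 1)
  Match 3: 'a' (length 1)
  Match 4: 'a' (length 1)
Total matches: 4

4


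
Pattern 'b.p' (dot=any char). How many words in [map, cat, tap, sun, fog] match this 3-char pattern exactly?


Pattern 'b.p' means: starts with 'b', any single char, ends with 'p'.
Checking each word (must be exactly 3 chars):
  'map' (len=3): no
  'cat' (len=3): no
  'tap' (len=3): no
  'sun' (len=3): no
  'fog' (len=3): no
Matching words: []
Total: 0

0


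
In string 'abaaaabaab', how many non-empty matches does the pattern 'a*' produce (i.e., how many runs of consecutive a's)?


Pattern 'a*' matches zero or more a's. We want non-empty runs of consecutive a's.
String: 'abaaaabaab'
Walking through the string to find runs of a's:
  Run 1: positions 0-0 -> 'a'
  Run 2: positions 2-5 -> 'aaaa'
  Run 3: positions 7-8 -> 'aa'
Non-empty runs found: ['a', 'aaaa', 'aa']
Count: 3

3


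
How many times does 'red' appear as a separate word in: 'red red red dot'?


Scanning each word for exact match 'red':
  Word 1: 'red' -> MATCH
  Word 2: 'red' -> MATCH
  Word 3: 'red' -> MATCH
  Word 4: 'dot' -> no
Total matches: 3

3


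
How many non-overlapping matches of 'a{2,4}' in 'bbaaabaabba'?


Pattern 'a{2,4}' matches between 2 and 4 consecutive a's (greedy).
String: 'bbaaabaabba'
Finding runs of a's and applying greedy matching:
  Run at pos 2: 'aaa' (length 3)
  Run at pos 6: 'aa' (length 2)
  Run at pos 10: 'a' (length 1)
Matches: ['aaa', 'aa']
Count: 2

2


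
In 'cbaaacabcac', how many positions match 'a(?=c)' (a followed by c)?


Lookahead 'a(?=c)' matches 'a' only when followed by 'c'.
String: 'cbaaacabcac'
Checking each position where char is 'a':
  pos 2: 'a' -> no (next='a')
  pos 3: 'a' -> no (next='a')
  pos 4: 'a' -> MATCH (next='c')
  pos 6: 'a' -> no (next='b')
  pos 9: 'a' -> MATCH (next='c')
Matching positions: [4, 9]
Count: 2

2


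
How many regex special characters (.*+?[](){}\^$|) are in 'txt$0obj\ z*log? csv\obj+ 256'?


Regex special characters are: . * + ? [ ] ( ) { } \ ^ $ |
Scanning 'txt$0obj\ z*log? csv\obj+ 256':
  pos 3: '$' -> SPECIAL
  pos 8: '\' -> SPECIAL
  pos 11: '*' -> SPECIAL
  pos 15: '?' -> SPECIAL
  pos 20: '\' -> SPECIAL
  pos 24: '+' -> SPECIAL
Special chars found: ['$', '\\', '*', '?', '\\', '+']
Total: 6

6


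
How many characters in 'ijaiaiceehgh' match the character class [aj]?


Character class [aj] matches any of: {a, j}
Scanning string 'ijaiaiceehgh' character by character:
  pos 0: 'i' -> no
  pos 1: 'j' -> MATCH
  pos 2: 'a' -> MATCH
  pos 3: 'i' -> no
  pos 4: 'a' -> MATCH
  pos 5: 'i' -> no
  pos 6: 'c' -> no
  pos 7: 'e' -> no
  pos 8: 'e' -> no
  pos 9: 'h' -> no
  pos 10: 'g' -> no
  pos 11: 'h' -> no
Total matches: 3

3


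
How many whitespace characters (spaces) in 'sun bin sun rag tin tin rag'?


\s matches whitespace characters (spaces, tabs, etc.).
Text: 'sun bin sun rag tin tin rag'
This text has 7 words separated by spaces.
Number of spaces = number of words - 1 = 7 - 1 = 6

6


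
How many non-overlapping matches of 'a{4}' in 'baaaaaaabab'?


Pattern 'a{4}' matches exactly 4 consecutive a's (greedy, non-overlapping).
String: 'baaaaaaabab'
Scanning for runs of a's:
  Run at pos 1: 'aaaaaaa' (length 7) -> 1 match(es)
  Run at pos 9: 'a' (length 1) -> 0 match(es)
Matches found: ['aaaa']
Total: 1

1


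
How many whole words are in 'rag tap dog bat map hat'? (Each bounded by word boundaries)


Word boundaries (\b) mark the start/end of each word.
Text: 'rag tap dog bat map hat'
Splitting by whitespace:
  Word 1: 'rag'
  Word 2: 'tap'
  Word 3: 'dog'
  Word 4: 'bat'
  Word 5: 'map'
  Word 6: 'hat'
Total whole words: 6

6


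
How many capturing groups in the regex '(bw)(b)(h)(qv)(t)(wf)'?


To count capturing groups, count each '(' that starts a group.
Pattern: '(bw)(b)(h)(qv)(t)(wf)'
Walking through the pattern:
  Position 0: '(' -> group #1
  Position 4: '(' -> group #2
  Position 7: '(' -> group #3
  Position 10: '(' -> group #4
  Position 14: '(' -> group #5
  Position 17: '(' -> group #6
Total capturing groups: 6

6


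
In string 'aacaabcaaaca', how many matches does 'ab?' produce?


Pattern 'ab?' matches 'a' optionally followed by 'b'.
String: 'aacaabcaaaca'
Scanning left to right for 'a' then checking next char:
  Match 1: 'a' (a not followed by b)
  Match 2: 'a' (a not followed by b)
  Match 3: 'a' (a not followed by b)
  Match 4: 'ab' (a followed by b)
  Match 5: 'a' (a not followed by b)
  Match 6: 'a' (a not followed by b)
  Match 7: 'a' (a not followed by b)
  Match 8: 'a' (a not followed by b)
Total matches: 8

8


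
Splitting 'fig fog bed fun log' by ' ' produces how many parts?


Splitting by ' ' breaks the string at each occurrence of the separator.
Text: 'fig fog bed fun log'
Parts after split:
  Part 1: 'fig'
  Part 2: 'fog'
  Part 3: 'bed'
  Part 4: 'fun'
  Part 5: 'log'
Total parts: 5

5


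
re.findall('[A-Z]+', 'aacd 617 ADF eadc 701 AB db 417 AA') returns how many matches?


Pattern '[A-Z]+' finds one or more uppercase letters.
Text: 'aacd 617 ADF eadc 701 AB db 417 AA'
Scanning for matches:
  Match 1: 'ADF'
  Match 2: 'AB'
  Match 3: 'AA'
Total matches: 3

3


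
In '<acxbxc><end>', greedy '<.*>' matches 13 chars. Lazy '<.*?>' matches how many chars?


Greedy '<.*>' tries to match as MUCH as possible.
Lazy '<.*?>' tries to match as LITTLE as possible.

String: '<acxbxc><end>'
Greedy '<.*>' starts at first '<' and extends to the LAST '>': '<acxbxc><end>' (13 chars)
Lazy '<.*?>' starts at first '<' and stops at the FIRST '>': '<acxbxc>' (8 chars)

8


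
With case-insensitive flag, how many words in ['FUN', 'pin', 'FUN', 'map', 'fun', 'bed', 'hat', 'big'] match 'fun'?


Case-insensitive matching: compare each word's lowercase form to 'fun'.
  'FUN' -> lower='fun' -> MATCH
  'pin' -> lower='pin' -> no
  'FUN' -> lower='fun' -> MATCH
  'map' -> lower='map' -> no
  'fun' -> lower='fun' -> MATCH
  'bed' -> lower='bed' -> no
  'hat' -> lower='hat' -> no
  'big' -> lower='big' -> no
Matches: ['FUN', 'FUN', 'fun']
Count: 3

3


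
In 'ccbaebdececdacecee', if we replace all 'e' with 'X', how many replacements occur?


re.sub('e', 'X', text) replaces every occurrence of 'e' with 'X'.
Text: 'ccbaebdececdacecee'
Scanning for 'e':
  pos 4: 'e' -> replacement #1
  pos 7: 'e' -> replacement #2
  pos 9: 'e' -> replacement #3
  pos 14: 'e' -> replacement #4
  pos 16: 'e' -> replacement #5
  pos 17: 'e' -> replacement #6
Total replacements: 6

6


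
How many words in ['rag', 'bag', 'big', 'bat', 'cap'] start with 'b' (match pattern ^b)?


Pattern ^b anchors to start of word. Check which words begin with 'b':
  'rag' -> no
  'bag' -> MATCH (starts with 'b')
  'big' -> MATCH (starts with 'b')
  'bat' -> MATCH (starts with 'b')
  'cap' -> no
Matching words: ['bag', 'big', 'bat']
Count: 3

3


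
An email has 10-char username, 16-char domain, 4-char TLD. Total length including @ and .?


An email address has format: username@domain.tld
Username length: 10
'@' character: 1
Domain length: 16
'.' character: 1
TLD length: 4
Total = 10 + 1 + 16 + 1 + 4 = 32

32


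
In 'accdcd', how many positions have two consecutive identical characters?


Looking for consecutive identical characters in 'accdcd':
  pos 0-1: 'a' vs 'c' -> different
  pos 1-2: 'c' vs 'c' -> MATCH ('cc')
  pos 2-3: 'c' vs 'd' -> different
  pos 3-4: 'd' vs 'c' -> different
  pos 4-5: 'c' vs 'd' -> different
Consecutive identical pairs: ['cc']
Count: 1

1


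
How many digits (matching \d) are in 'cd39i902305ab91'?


\d matches any digit 0-9.
Scanning 'cd39i902305ab91':
  pos 2: '3' -> DIGIT
  pos 3: '9' -> DIGIT
  pos 5: '9' -> DIGIT
  pos 6: '0' -> DIGIT
  pos 7: '2' -> DIGIT
  pos 8: '3' -> DIGIT
  pos 9: '0' -> DIGIT
  pos 10: '5' -> DIGIT
  pos 13: '9' -> DIGIT
  pos 14: '1' -> DIGIT
Digits found: ['3', '9', '9', '0', '2', '3', '0', '5', '9', '1']
Total: 10

10
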